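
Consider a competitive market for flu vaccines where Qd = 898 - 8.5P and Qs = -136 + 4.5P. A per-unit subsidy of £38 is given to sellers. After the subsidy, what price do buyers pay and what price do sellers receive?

Buyers pay 863/13; sellers receive 1357/13

Pre-subsidy: 898 - 8.5P = -136 + 4.5P gives P* = 1034/13, Q* = 2885/13.
With the subsidy, sellers receive Ps = Pb + 38 for each unit, where Pb is the price buyers pay.
Supply in terms of Pb becomes Qs = -136 + 4.5(Pb + 38) = 35 + 4.5Pb. Setting this equal to demand: 898 - 8.5Pb = 35 + 4.5Pb, so Pb = 863/13.
Sellers receive Ps = 863/13 + 38 = 1357/13; Q' = 898 − 8.5·(863/13) = 8677/26.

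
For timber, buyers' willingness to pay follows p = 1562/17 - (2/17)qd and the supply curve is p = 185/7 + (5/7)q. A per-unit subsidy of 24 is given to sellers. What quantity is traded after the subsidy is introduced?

Pre-subsidy: 1562/17 - (2/17)q = 185/7 + (5/7)q gives q* = 7789/99 and p* = 8180/99.
With the subsidy, sellers receive ps = pb + 24 for each unit, where pb is the price buyers pay.
On the curves, pb = 1562/17 - (2/17)q and ps = 185/7 + (5/7)q; the wedge ps − pb = 24 gives 185/7 + (5/7)q − (1562/17 - (2/17)q) = 24, so q' = 10645/99.
Then pb = 1562/17 − (2/17)·(10645/99) = 7844/99 and ps = 185/7 + (5/7)·(10645/99) = 10220/99.

q' = 10645/99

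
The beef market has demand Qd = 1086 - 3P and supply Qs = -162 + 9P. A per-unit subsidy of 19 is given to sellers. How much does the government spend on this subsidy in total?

Government cost = 15518.25

Pre-subsidy: 1086 - 3P = -162 + 9P gives P* = 104, Q* = 774.
With the subsidy, sellers receive Ps = Pb + 19 for each unit, where Pb is the price buyers pay.
Supply in terms of Pb becomes Qs = -162 + 9(Pb + 19) = 9 + 9Pb. Setting this equal to demand: 1086 - 3Pb = 9 + 9Pb, so Pb = 89.75.
Sellers receive Ps = 89.75 + 19 = 108.75; Q' = 1086 − 3·89.75 = 816.75.
Government outlay = subsidy × quantity = 19 × 816.75 = 15518.25.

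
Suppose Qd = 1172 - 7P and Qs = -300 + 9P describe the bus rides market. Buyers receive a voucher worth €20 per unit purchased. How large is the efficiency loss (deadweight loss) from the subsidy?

Pre-subsidy: 1172 - 7P = -300 + 9P gives P* = 92, Q* = 528.
With the rebate, buyers effectively pay Pb = Ps − 20, where Ps is the price sellers receive.
Demand in terms of Ps becomes Qd = 1172 − 7(Ps − 20) = 1312 - 7Ps. Setting this equal to supply: 1312 - 7Ps = -300 + 9Ps, so Ps = 100.75.
Buyers pay Pb = 100.75 − 20 = 80.75; Q' = -300 + 9·100.75 = 606.75.
The subsidy expands output by 606.75 − 528 = 78.75 past the efficient level; on those units the gap between marginal cost and willingness to pay runs from 0 up to 20.
DWL = ½ × 20 × 78.75 = 787.5.

Deadweight loss = €787.5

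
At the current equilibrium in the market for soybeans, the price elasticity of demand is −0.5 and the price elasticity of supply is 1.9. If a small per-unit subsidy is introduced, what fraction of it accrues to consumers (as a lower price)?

Consumer share = 19/24

For a small subsidy around the equilibrium, the benefit split depends on the relative slopes, which at a point are proportional to the elasticities.
Buyer share = εs/(εs + |εd|) = 1.9/(1.9 + 0.5) = 19/24; seller share = |εd|/(εs + |εd|) = 5/24.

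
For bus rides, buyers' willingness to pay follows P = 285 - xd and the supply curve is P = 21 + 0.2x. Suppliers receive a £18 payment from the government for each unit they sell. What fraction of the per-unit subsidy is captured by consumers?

Pre-subsidy: 285 - x = 21 + 0.2x gives x* = 220 and P* = 65.
With the subsidy, sellers receive Ps = Pb + 18 for each unit, where Pb is the price buyers pay.
On the curves, Pb = 285 - x and Ps = 21 + 0.2x; the wedge Ps − Pb = 18 gives 21 + 0.2x − (285 - x) = 18, so x' = 235.
Then Pb = 285 − 1·235 = 50 and Ps = 21 + 0.2·235 = 68.
Buyers' price falls by P* − Pb = 65 − 50 = 15; sellers' price rises by Ps − P* = 68 − 65 = 3.
So consumers capture 15/18 = 5/6 of each unit of subsidy.

Consumer share = 5/6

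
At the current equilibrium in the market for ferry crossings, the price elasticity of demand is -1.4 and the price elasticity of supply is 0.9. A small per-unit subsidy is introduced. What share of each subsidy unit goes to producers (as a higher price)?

For a small subsidy around the equilibrium, the benefit split depends on the relative slopes, which at a point are proportional to the elasticities.
Buyer share = εs/(εs + |εd|) = 0.9/(0.9 + 1.4) = 9/23; seller share = |εd|/(εs + |εd|) = 14/23.
So producers capture 14/23 of the subsidy.

Producer share = 14/23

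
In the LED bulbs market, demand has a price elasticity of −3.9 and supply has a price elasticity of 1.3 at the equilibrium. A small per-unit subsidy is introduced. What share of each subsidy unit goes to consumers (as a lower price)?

Consumer share = 0.25

For a small subsidy around the equilibrium, the benefit split depends on the relative slopes, which at a point are proportional to the elasticities.
Buyer share = εs/(εs + |εd|) = 1.3/(1.3 + 3.9) = 0.25; seller share = |εd|/(εs + |εd|) = 0.75.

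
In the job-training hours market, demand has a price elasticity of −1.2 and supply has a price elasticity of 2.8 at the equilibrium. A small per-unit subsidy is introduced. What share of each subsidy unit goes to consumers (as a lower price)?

For a small subsidy around the equilibrium, the benefit split depends on the relative slopes, which at a point are proportional to the elasticities.
Buyer share = εs/(εs + |εd|) = 2.8/(2.8 + 1.2) = 0.7; seller share = |εd|/(εs + |εd|) = 0.3.

Consumer share = 0.7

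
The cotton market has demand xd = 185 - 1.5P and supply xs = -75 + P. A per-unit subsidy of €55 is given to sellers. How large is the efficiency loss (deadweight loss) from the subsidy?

Pre-subsidy: 185 - 1.5P = -75 + P gives P* = 104, x* = 29.
With the subsidy, sellers receive Ps = Pb + 55 for each unit, where Pb is the price buyers pay.
Supply in terms of Pb becomes xs = -75 + 1(Pb + 55) = -20 + Pb. Setting this equal to demand: 185 - 1.5Pb = -20 + Pb, so Pb = 82.
Sellers receive Ps = 82 + 55 = 137; x' = 185 − 1.5·82 = 62.
The subsidy expands output by 62 − 29 = 33 past the efficient level; on those units the gap between marginal cost and willingness to pay runs from 0 up to 55.
DWL = ½ × 55 × 33 = 907.5.

Deadweight loss = €907.5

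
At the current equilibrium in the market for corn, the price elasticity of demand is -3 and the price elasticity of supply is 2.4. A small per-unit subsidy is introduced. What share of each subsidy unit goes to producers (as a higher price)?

For a small subsidy around the equilibrium, the benefit split depends on the relative slopes, which at a point are proportional to the elasticities.
Buyer share = εs/(εs + |εd|) = 2.4/(2.4 + 3) = 4/9; seller share = |εd|/(εs + |εd|) = 5/9.
So producers capture 5/9 of the subsidy.

Producer share = 5/9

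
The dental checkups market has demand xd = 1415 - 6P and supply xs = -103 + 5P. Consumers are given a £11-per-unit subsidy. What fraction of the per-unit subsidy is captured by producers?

Producer share = 6/11

Pre-subsidy: 1415 - 6P = -103 + 5P gives P* = 138, x* = 587.
With the rebate, buyers effectively pay Pb = Ps − 11, where Ps is the price sellers receive.
Demand in terms of Ps becomes xd = 1415 − 6(Ps − 11) = 1481 - 6Ps. Setting this equal to supply: 1481 - 6Ps = -103 + 5Ps, so Ps = 144.
Buyers pay Pb = 144 − 11 = 133; x' = -103 + 5·144 = 617.
Buyers' price falls by P* − Pb = 138 − 133 = 5; sellers' price rises by Ps − P* = 144 − 138 = 6.
So producers capture 6/11 = 6/11 of each unit of subsidy.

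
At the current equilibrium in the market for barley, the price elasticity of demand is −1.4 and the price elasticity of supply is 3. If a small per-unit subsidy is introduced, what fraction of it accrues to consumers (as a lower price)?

For a small subsidy around the equilibrium, the benefit split depends on the relative slopes, which at a point are proportional to the elasticities.
Buyer share = εs/(εs + |εd|) = 3/(3 + 1.4) = 15/22; seller share = |εd|/(εs + |εd|) = 7/22.

Consumer share = 15/22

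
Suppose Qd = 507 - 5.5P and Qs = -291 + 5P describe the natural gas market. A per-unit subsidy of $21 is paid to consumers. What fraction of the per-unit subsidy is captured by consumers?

Consumer share = 10/21

Pre-subsidy: 507 - 5.5P = -291 + 5P gives P* = 76, Q* = 89.
With the rebate, buyers effectively pay Pb = Ps − 21, where Ps is the price sellers receive.
Demand in terms of Ps becomes Qd = 507 − 5.5(Ps − 21) = 622.5 - 5.5Ps. Setting this equal to supply: 622.5 - 5.5Ps = -291 + 5Ps, so Ps = 87.
Buyers pay Pb = 87 − 21 = 66; Q' = -291 + 5·87 = 144.
Buyers' price falls by P* − Pb = 76 − 66 = 10; sellers' price rises by Ps − P* = 87 − 76 = 11.
So consumers capture 10/21 = 10/21 of each unit of subsidy.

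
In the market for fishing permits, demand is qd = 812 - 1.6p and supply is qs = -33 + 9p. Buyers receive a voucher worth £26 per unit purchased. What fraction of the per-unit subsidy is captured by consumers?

Consumer share = 45/53

Pre-subsidy: 812 - 1.6p = -33 + 9p gives p* = 4225/53, q* = 36276/53.
With the rebate, buyers effectively pay pb = ps − 26, where ps is the price sellers receive.
Demand in terms of ps becomes qd = 812 − 1.6(ps − 26) = 853.6 - 1.6ps. Setting this equal to supply: 853.6 - 1.6ps = -33 + 9ps, so ps = 4433/53.
Buyers pay pb = 4433/53 − 26 = 3055/53; q' = -33 + 9·(4433/53) = 38148/53.
Buyers' price falls by p* − pb = 4225/53 − 3055/53 = 1170/53; sellers' price rises by ps − p* = 4433/53 − 4225/53 = 208/53.
So consumers capture (1170/53)/26 = 45/53 of each unit of subsidy.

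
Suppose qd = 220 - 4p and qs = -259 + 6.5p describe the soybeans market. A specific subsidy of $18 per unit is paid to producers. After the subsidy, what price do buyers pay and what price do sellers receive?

Buyers pay 724/21; sellers receive 1102/21

Pre-subsidy: 220 - 4p = -259 + 6.5p gives p* = 958/21, q* = 788/21.
With the subsidy, sellers receive ps = pb + 18 for each unit, where pb is the price buyers pay.
Supply in terms of pb becomes qs = -259 + 6.5(pb + 18) = -142 + 6.5pb. Setting this equal to demand: 220 - 4pb = -142 + 6.5pb, so pb = 724/21.
Sellers receive ps = 724/21 + 18 = 1102/21; q' = 220 − 4·(724/21) = 1724/21.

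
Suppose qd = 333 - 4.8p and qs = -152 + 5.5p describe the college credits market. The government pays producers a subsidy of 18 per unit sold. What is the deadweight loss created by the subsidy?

Pre-subsidy: 333 - 4.8p = -152 + 5.5p gives p* = 4850/103, q* = 11019/103.
With the subsidy, sellers receive ps = pb + 18 for each unit, where pb is the price buyers pay.
Supply in terms of pb becomes qs = -152 + 5.5(pb + 18) = -53 + 5.5pb. Setting this equal to demand: 333 - 4.8pb = -53 + 5.5pb, so pb = 3860/103.
Sellers receive ps = 3860/103 + 18 = 5714/103; q' = 333 − 4.8·(3860/103) = 15771/103.
The subsidy expands output by 15771/103 − 11019/103 = 4752/103 past the efficient level; on those units the gap between marginal cost and willingness to pay runs from 0 up to 18.
DWL = ½ × 18 × 4752/103 = 42768/103.

Deadweight loss = 42768/103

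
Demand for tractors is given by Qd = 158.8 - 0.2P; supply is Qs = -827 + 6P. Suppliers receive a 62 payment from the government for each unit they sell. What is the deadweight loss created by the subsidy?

Deadweight loss = 372

Pre-subsidy: 158.8 - 0.2P = -827 + 6P gives P* = 159, Q* = 127.
With the subsidy, sellers receive Ps = Pb + 62 for each unit, where Pb is the price buyers pay.
Supply in terms of Pb becomes Qs = -827 + 6(Pb + 62) = -455 + 6Pb. Setting this equal to demand: 158.8 - 0.2Pb = -455 + 6Pb, so Pb = 99.
Sellers receive Ps = 99 + 62 = 161; Q' = 158.8 − 0.2·99 = 139.
The subsidy expands output by 139 − 127 = 12 past the efficient level; on those units the gap between marginal cost and willingness to pay runs from 0 up to 62.
DWL = ½ × 62 × 12 = 372.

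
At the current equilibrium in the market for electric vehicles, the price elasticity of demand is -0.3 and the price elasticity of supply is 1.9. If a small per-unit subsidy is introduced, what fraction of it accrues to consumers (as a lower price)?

Consumer share = 19/22

For a small subsidy around the equilibrium, the benefit split depends on the relative slopes, which at a point are proportional to the elasticities.
Buyer share = εs/(εs + |εd|) = 1.9/(1.9 + 0.3) = 19/22; seller share = |εd|/(εs + |εd|) = 3/22.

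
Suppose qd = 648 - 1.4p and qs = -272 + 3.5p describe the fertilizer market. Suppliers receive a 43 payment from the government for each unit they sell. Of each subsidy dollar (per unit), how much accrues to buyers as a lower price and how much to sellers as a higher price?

Buyers gain 215/7 per unit; sellers gain 86/7 per unit

Pre-subsidy: 648 - 1.4p = -272 + 3.5p gives p* = 9200/49, q* = 2696/7.
With the subsidy, sellers receive ps = pb + 43 for each unit, where pb is the price buyers pay.
Supply in terms of pb becomes qs = -272 + 3.5(pb + 43) = -121.5 + 3.5pb. Setting this equal to demand: 648 - 1.4pb = -121.5 + 3.5pb, so pb = 7695/49.
Sellers receive ps = 7695/49 + 43 = 9802/49; q' = 648 − 1.4·(7695/49) = 2997/7.
Buyers' price falls by p* − pb = 9200/49 − 7695/49 = 215/7; sellers' price rises by ps − p* = 9802/49 − 9200/49 = 86/7.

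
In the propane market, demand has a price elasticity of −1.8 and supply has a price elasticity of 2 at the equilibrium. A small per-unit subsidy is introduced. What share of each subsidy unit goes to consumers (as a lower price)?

For a small subsidy around the equilibrium, the benefit split depends on the relative slopes, which at a point are proportional to the elasticities.
Buyer share = εs/(εs + |εd|) = 2/(2 + 1.8) = 10/19; seller share = |εd|/(εs + |εd|) = 9/19.

Consumer share = 10/19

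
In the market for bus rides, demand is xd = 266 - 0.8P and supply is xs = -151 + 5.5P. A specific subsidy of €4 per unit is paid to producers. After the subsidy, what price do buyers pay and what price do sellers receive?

Buyers pay 3950/63; sellers receive 4202/63

Pre-subsidy: 266 - 0.8P = -151 + 5.5P gives P* = 1390/21, x* = 4474/21.
With the subsidy, sellers receive Ps = Pb + 4 for each unit, where Pb is the price buyers pay.
Supply in terms of Pb becomes xs = -151 + 5.5(Pb + 4) = -129 + 5.5Pb. Setting this equal to demand: 266 - 0.8Pb = -129 + 5.5Pb, so Pb = 3950/63.
Sellers receive Ps = 3950/63 + 4 = 4202/63; x' = 266 − 0.8·(3950/63) = 13598/63.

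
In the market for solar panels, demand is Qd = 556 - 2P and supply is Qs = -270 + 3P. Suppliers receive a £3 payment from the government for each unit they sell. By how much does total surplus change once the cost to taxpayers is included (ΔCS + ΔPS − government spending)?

Net change in total surplus = -£5.4

Pre-subsidy: 556 - 2P = -270 + 3P gives P* = 165.2, Q* = 225.6.
With the subsidy, sellers receive Ps = Pb + 3 for each unit, where Pb is the price buyers pay.
Supply in terms of Pb becomes Qs = -270 + 3(Pb + 3) = -261 + 3Pb. Setting this equal to demand: 556 - 2Pb = -261 + 3Pb, so Pb = 163.4.
Sellers receive Ps = 163.4 + 3 = 166.4; Q' = 556 − 2·163.4 = 229.2.
ΔCS = ½(225.6 + 229.2)(165.2 − 163.4) = 409.32; ΔPS = ½(225.6 + 229.2)(166.4 − 165.2) = 272.88.
Government spending = 3 × 229.2 = 687.6.
Net change = 409.32 + 272.88 − 687.6 = -5.4. The loss equals the DWL triangle ½·3·3.6.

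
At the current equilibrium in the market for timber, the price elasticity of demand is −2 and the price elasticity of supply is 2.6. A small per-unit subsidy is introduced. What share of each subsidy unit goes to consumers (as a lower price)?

Consumer share = 13/23

For a small subsidy around the equilibrium, the benefit split depends on the relative slopes, which at a point are proportional to the elasticities.
Buyer share = εs/(εs + |εd|) = 2.6/(2.6 + 2) = 13/23; seller share = |εd|/(εs + |εd|) = 10/23.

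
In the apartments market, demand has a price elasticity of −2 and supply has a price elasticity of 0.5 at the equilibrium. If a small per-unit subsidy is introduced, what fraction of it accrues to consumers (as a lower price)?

For a small subsidy around the equilibrium, the benefit split depends on the relative slopes, which at a point are proportional to the elasticities.
Buyer share = εs/(εs + |εd|) = 0.5/(0.5 + 2) = 0.2; seller share = |εd|/(εs + |εd|) = 0.8.

Consumer share = 0.2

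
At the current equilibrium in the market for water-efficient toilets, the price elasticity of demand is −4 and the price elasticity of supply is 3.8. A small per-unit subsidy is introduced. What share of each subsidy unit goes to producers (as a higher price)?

For a small subsidy around the equilibrium, the benefit split depends on the relative slopes, which at a point are proportional to the elasticities.
Buyer share = εs/(εs + |εd|) = 3.8/(3.8 + 4) = 19/39; seller share = |εd|/(εs + |εd|) = 20/39.
So producers capture 20/39 of the subsidy.

Producer share = 20/39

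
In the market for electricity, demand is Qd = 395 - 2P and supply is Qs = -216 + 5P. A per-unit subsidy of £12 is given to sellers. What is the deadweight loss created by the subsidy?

Deadweight loss = 720/7

Pre-subsidy: 395 - 2P = -216 + 5P gives P* = 611/7, Q* = 1543/7.
With the subsidy, sellers receive Ps = Pb + 12 for each unit, where Pb is the price buyers pay.
Supply in terms of Pb becomes Qs = -216 + 5(Pb + 12) = -156 + 5Pb. Setting this equal to demand: 395 - 2Pb = -156 + 5Pb, so Pb = 551/7.
Sellers receive Ps = 551/7 + 12 = 635/7; Q' = 395 − 2·(551/7) = 1663/7.
The subsidy expands output by 1663/7 − 1543/7 = 120/7 past the efficient level; on those units the gap between marginal cost and willingness to pay runs from 0 up to 12.
DWL = ½ × 12 × 120/7 = 720/7.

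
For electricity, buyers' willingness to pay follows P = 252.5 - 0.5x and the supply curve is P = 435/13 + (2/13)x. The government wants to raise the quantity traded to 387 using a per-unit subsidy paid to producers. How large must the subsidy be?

At x = 387, from the demand curve buyers pay Pb = 252.5 − 0.5·387 = 59; from the supply curve sellers need Ps = 435/13 + (2/13)·387 = 93.
The subsidy must fill the gap: s = Ps − Pb = 93 − 59 = 34.

Required subsidy s = 34 per unit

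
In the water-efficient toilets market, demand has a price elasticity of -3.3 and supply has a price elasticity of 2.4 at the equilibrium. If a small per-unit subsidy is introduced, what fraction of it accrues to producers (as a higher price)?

Producer share = 11/19

For a small subsidy around the equilibrium, the benefit split depends on the relative slopes, which at a point are proportional to the elasticities.
Buyer share = εs/(εs + |εd|) = 2.4/(2.4 + 3.3) = 8/19; seller share = |εd|/(εs + |εd|) = 11/19.
So producers capture 11/19 of the subsidy.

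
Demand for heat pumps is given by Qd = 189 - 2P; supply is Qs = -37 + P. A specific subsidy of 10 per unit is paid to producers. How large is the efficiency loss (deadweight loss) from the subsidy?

Deadweight loss = 100/3

Pre-subsidy: 189 - 2P = -37 + P gives P* = 226/3, Q* = 115/3.
With the subsidy, sellers receive Ps = Pb + 10 for each unit, where Pb is the price buyers pay.
Supply in terms of Pb becomes Qs = -37 + 1(Pb + 10) = -27 + Pb. Setting this equal to demand: 189 - 2Pb = -27 + Pb, so Pb = 72.
Sellers receive Ps = 72 + 10 = 82; Q' = 189 − 2·72 = 45.
The subsidy expands output by 45 − 115/3 = 20/3 past the efficient level; on those units the gap between marginal cost and willingness to pay runs from 0 up to 10.
DWL = ½ × 10 × 20/3 = 100/3.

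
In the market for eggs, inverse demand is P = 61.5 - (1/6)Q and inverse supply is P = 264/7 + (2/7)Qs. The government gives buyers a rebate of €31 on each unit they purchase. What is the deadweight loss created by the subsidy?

Deadweight loss = 20181/19

Pre-subsidy: 61.5 - (1/6)Q = 264/7 + (2/7)Q gives Q* = 999/19 and P* = 1002/19.
With the rebate, buyers effectively pay Pb = Ps − 31, where Ps is the price sellers receive.
On the curves, Pb = 61.5 - (1/6)Q and Ps = 264/7 + (2/7)Q; the wedge Ps − Pb = 31 gives 264/7 + (2/7)Q − (61.5 - (1/6)Q) = 31, so Q' = 2301/19.
Then Pb = 61.5 − (1/6)·(2301/19) = 785/19 and Ps = 264/7 + (2/7)·(2301/19) = 1374/19.
The subsidy expands output by 2301/19 − 999/19 = 1302/19 past the efficient level; on those units the gap between marginal cost and willingness to pay runs from 0 up to 31.
DWL = ½ × 31 × 1302/19 = 20181/19.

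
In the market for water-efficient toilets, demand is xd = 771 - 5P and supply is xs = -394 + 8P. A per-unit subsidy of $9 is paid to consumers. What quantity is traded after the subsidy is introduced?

x' = 4558/13

Pre-subsidy: 771 - 5P = -394 + 8P gives P* = 1165/13, x* = 4198/13.
With the rebate, buyers effectively pay Pb = Ps − 9, where Ps is the price sellers receive.
Demand in terms of Ps becomes xd = 771 − 5(Ps − 9) = 816 - 5Ps. Setting this equal to supply: 816 - 5Ps = -394 + 8Ps, so Ps = 1210/13.
Buyers pay Pb = 1210/13 − 9 = 1093/13; x' = -394 + 8·(1210/13) = 4558/13.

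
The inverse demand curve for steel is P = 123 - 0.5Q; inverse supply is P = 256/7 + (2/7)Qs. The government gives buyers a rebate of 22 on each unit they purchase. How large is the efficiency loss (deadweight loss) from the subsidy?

Pre-subsidy: 123 - 0.5Q = 256/7 + (2/7)Q gives Q* = 110 and P* = 68.
With the rebate, buyers effectively pay Pb = Ps − 22, where Ps is the price sellers receive.
On the curves, Pb = 123 - 0.5Q and Ps = 256/7 + (2/7)Q; the wedge Ps − Pb = 22 gives 256/7 + (2/7)Q − (123 - 0.5Q) = 22, so Q' = 138.
Then Pb = 123 − 0.5·138 = 54 and Ps = 256/7 + (2/7)·138 = 76.
The subsidy expands output by 138 − 110 = 28 past the efficient level; on those units the gap between marginal cost and willingness to pay runs from 0 up to 22.
DWL = ½ × 22 × 28 = 308.

Deadweight loss = 308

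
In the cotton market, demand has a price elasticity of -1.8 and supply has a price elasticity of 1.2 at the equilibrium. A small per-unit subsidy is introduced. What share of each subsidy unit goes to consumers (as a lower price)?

Consumer share = 0.4

For a small subsidy around the equilibrium, the benefit split depends on the relative slopes, which at a point are proportional to the elasticities.
Buyer share = εs/(εs + |εd|) = 1.2/(1.2 + 1.8) = 0.4; seller share = |εd|/(εs + |εd|) = 0.6.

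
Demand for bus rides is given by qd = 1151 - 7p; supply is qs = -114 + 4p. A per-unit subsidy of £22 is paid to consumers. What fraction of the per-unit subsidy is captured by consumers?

Pre-subsidy: 1151 - 7p = -114 + 4p gives p* = 115, q* = 346.
With the rebate, buyers effectively pay pb = ps − 22, where ps is the price sellers receive.
Demand in terms of ps becomes qd = 1151 − 7(ps − 22) = 1305 - 7ps. Setting this equal to supply: 1305 - 7ps = -114 + 4ps, so ps = 129.
Buyers pay pb = 129 − 22 = 107; q' = -114 + 4·129 = 402.
Buyers' price falls by p* − pb = 115 − 107 = 8; sellers' price rises by ps − p* = 129 − 115 = 14.
So consumers capture 8/22 = 4/11 of each unit of subsidy.

Consumer share = 4/11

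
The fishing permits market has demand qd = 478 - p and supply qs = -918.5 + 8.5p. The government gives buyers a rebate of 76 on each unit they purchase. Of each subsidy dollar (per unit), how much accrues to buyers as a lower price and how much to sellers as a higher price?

Buyers gain 68 per unit; sellers gain 8 per unit

Pre-subsidy: 478 - p = -918.5 + 8.5p gives p* = 147, q* = 331.
With the rebate, buyers effectively pay pb = ps − 76, where ps is the price sellers receive.
Demand in terms of ps becomes qd = 478 − 1(ps − 76) = 554 - ps. Setting this equal to supply: 554 - ps = -918.5 + 8.5ps, so ps = 155.
Buyers pay pb = 155 − 76 = 79; q' = -918.5 + 8.5·155 = 399.
Buyers' price falls by p* − pb = 147 − 79 = 68; sellers' price rises by ps − p* = 155 − 147 = 8.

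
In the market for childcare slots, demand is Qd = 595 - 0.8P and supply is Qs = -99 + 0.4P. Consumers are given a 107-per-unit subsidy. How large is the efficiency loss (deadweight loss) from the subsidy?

Deadweight loss = 22898/15

Pre-subsidy: 595 - 0.8P = -99 + 0.4P gives P* = 1735/3, Q* = 397/3.
With the rebate, buyers effectively pay Pb = Ps − 107, where Ps is the price sellers receive.
Demand in terms of Ps becomes Qd = 595 − 0.8(Ps − 107) = 680.6 - 0.8Ps. Setting this equal to supply: 680.6 - 0.8Ps = -99 + 0.4Ps, so Ps = 1949/3.
Buyers pay Pb = 1949/3 − 107 = 1628/3; Q' = -99 + 0.4·(1949/3) = 2413/15.
The subsidy expands output by 2413/15 − 397/3 = 428/15 past the efficient level; on those units the gap between marginal cost and willingness to pay runs from 0 up to 107.
DWL = ½ × 107 × 428/15 = 22898/15.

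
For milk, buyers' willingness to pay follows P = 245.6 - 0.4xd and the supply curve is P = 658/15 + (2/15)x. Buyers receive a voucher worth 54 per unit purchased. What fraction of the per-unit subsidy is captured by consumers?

Pre-subsidy: 245.6 - 0.4x = 658/15 + (2/15)x gives x* = 378.25 and P* = 94.3.
With the rebate, buyers effectively pay Pb = Ps − 54, where Ps is the price sellers receive.
On the curves, Pb = 245.6 - 0.4x and Ps = 658/15 + (2/15)x; the wedge Ps − Pb = 54 gives 658/15 + (2/15)x − (245.6 - 0.4x) = 54, so x' = 479.5.
Then Pb = 245.6 − 0.4·479.5 = 53.8 and Ps = 658/15 + (2/15)·479.5 = 107.8.
Buyers' price falls by P* − Pb = 94.3 − 53.8 = 40.5; sellers' price rises by Ps − P* = 107.8 − 94.3 = 13.5.
So consumers capture 40.5/54 = 0.75 of each unit of subsidy.

Consumer share = 0.75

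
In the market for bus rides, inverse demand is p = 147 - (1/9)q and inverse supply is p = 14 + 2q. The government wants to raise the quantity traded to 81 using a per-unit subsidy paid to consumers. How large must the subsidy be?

At q = 81, from the demand curve buyers pay pb = 147 − (1/9)·81 = 138; from the supply curve sellers need ps = 14 + 2·81 = 176.
The subsidy must fill the gap: s = ps − pb = 176 − 138 = 38.

Required subsidy s = 38 per unit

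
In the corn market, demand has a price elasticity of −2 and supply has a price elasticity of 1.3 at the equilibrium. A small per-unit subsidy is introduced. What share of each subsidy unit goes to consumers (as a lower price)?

For a small subsidy around the equilibrium, the benefit split depends on the relative slopes, which at a point are proportional to the elasticities.
Buyer share = εs/(εs + |εd|) = 1.3/(1.3 + 2) = 13/33; seller share = |εd|/(εs + |εd|) = 20/33.

Consumer share = 13/33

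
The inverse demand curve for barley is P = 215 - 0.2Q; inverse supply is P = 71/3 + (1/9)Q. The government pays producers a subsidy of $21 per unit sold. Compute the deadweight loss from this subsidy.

Pre-subsidy: 215 - 0.2Q = 71/3 + (1/9)Q gives Q* = 615 and P* = 92.
With the subsidy, sellers receive Ps = Pb + 21 for each unit, where Pb is the price buyers pay.
On the curves, Pb = 215 - 0.2Q and Ps = 71/3 + (1/9)Q; the wedge Ps − Pb = 21 gives 71/3 + (1/9)Q − (215 - 0.2Q) = 21, so Q' = 682.5.
Then Pb = 215 − 0.2·682.5 = 78.5 and Ps = 71/3 + (1/9)·682.5 = 99.5.
The subsidy expands output by 682.5 − 615 = 67.5 past the efficient level; on those units the gap between marginal cost and willingness to pay runs from 0 up to 21.
DWL = ½ × 21 × 67.5 = 708.75.

Deadweight loss = $708.75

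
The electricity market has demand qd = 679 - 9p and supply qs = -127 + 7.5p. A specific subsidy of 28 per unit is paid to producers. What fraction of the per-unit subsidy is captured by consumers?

Consumer share = 5/11

Pre-subsidy: 679 - 9p = -127 + 7.5p gives p* = 1612/33, q* = 2633/11.
With the subsidy, sellers receive ps = pb + 28 for each unit, where pb is the price buyers pay.
Supply in terms of pb becomes qs = -127 + 7.5(pb + 28) = 83 + 7.5pb. Setting this equal to demand: 679 - 9pb = 83 + 7.5pb, so pb = 1192/33.
Sellers receive ps = 1192/33 + 28 = 2116/33; q' = 679 − 9·(1192/33) = 3893/11.
Buyers' price falls by p* − pb = 1612/33 − 1192/33 = 140/11; sellers' price rises by ps − p* = 2116/33 − 1612/33 = 168/11.
So consumers capture (140/11)/28 = 5/11 of each unit of subsidy.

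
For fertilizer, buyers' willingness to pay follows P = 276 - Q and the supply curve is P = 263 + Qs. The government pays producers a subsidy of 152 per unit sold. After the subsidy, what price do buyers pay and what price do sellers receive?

Pre-subsidy: 276 - Q = 263 + Q gives Q* = 6.5 and P* = 269.5.
With the subsidy, sellers receive Ps = Pb + 152 for each unit, where Pb is the price buyers pay.
On the curves, Pb = 276 - Q and Ps = 263 + Q; the wedge Ps − Pb = 152 gives 263 + Q − (276 - Q) = 152, so Q' = 82.5.
Then Pb = 276 − 1·82.5 = 193.5 and Ps = 263 + 1·82.5 = 345.5.

Buyers pay 193.5; sellers receive 345.5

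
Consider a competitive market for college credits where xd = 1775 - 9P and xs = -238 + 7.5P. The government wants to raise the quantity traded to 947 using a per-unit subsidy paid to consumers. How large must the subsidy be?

Required subsidy s = 66 per unit

At x = 947, invert demand for the buyer price: Pb = (1775 − 947)/9 = 92; invert supply for the seller price: Ps = (947 − (-238))/7.5 = 158.
The subsidy must fill the gap: s = Ps − Pb = 158 − 92 = 66.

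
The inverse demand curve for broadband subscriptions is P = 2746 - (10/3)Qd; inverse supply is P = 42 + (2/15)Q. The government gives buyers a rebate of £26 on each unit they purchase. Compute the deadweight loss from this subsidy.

Deadweight loss = £97.5

Pre-subsidy: 2746 - (10/3)Q = 42 + (2/15)Q gives Q* = 780 and P* = 146.
With the rebate, buyers effectively pay Pb = Ps − 26, where Ps is the price sellers receive.
On the curves, Pb = 2746 - (10/3)Q and Ps = 42 + (2/15)Q; the wedge Ps − Pb = 26 gives 42 + (2/15)Q − (2746 - (10/3)Q) = 26, so Q' = 787.5.
Then Pb = 2746 − (10/3)·787.5 = 121 and Ps = 42 + (2/15)·787.5 = 147.
The subsidy expands output by 787.5 − 780 = 7.5 past the efficient level; on those units the gap between marginal cost and willingness to pay runs from 0 up to 26.
DWL = ½ × 26 × 7.5 = 97.5.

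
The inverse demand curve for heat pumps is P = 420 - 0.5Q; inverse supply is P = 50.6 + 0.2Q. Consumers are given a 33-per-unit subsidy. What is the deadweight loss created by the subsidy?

Pre-subsidy: 420 - 0.5Q = 50.6 + 0.2Q gives Q* = 3694/7 and P* = 1093/7.
With the rebate, buyers effectively pay Pb = Ps − 33, where Ps is the price sellers receive.
On the curves, Pb = 420 - 0.5Q and Ps = 50.6 + 0.2Q; the wedge Ps − Pb = 33 gives 50.6 + 0.2Q − (420 - 0.5Q) = 33, so Q' = 4024/7.
Then Pb = 420 − 0.5·(4024/7) = 928/7 and Ps = 50.6 + 0.2·(4024/7) = 1159/7.
The subsidy expands output by 4024/7 − 3694/7 = 330/7 past the efficient level; on those units the gap between marginal cost and willingness to pay runs from 0 up to 33.
DWL = ½ × 33 × 330/7 = 5445/7.

Deadweight loss = 5445/7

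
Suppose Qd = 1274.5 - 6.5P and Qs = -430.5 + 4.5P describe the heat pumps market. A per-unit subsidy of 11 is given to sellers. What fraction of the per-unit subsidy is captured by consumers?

Consumer share = 9/22

Pre-subsidy: 1274.5 - 6.5P = -430.5 + 4.5P gives P* = 155, Q* = 267.
With the subsidy, sellers receive Ps = Pb + 11 for each unit, where Pb is the price buyers pay.
Supply in terms of Pb becomes Qs = -430.5 + 4.5(Pb + 11) = -381 + 4.5Pb. Setting this equal to demand: 1274.5 - 6.5Pb = -381 + 4.5Pb, so Pb = 150.5.
Sellers receive Ps = 150.5 + 11 = 161.5; Q' = 1274.5 − 6.5·150.5 = 296.25.
Buyers' price falls by P* − Pb = 155 − 150.5 = 4.5; sellers' price rises by Ps − P* = 161.5 − 155 = 6.5.
So consumers capture 4.5/11 = 9/22 of each unit of subsidy.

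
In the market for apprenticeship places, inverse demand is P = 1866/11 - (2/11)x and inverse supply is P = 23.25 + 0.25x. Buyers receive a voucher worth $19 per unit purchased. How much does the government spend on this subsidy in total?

Government cost = $7277

Pre-subsidy: 1866/11 - (2/11)x = 23.25 + 0.25x gives x* = 339 and P* = 108.
With the rebate, buyers effectively pay Pb = Ps − 19, where Ps is the price sellers receive.
On the curves, Pb = 1866/11 - (2/11)x and Ps = 23.25 + 0.25x; the wedge Ps − Pb = 19 gives 23.25 + 0.25x − (1866/11 - (2/11)x) = 19, so x' = 383.
Then Pb = 1866/11 − (2/11)·383 = 100 and Ps = 23.25 + 0.25·383 = 119.
Government outlay = subsidy × quantity = 19 × 383 = 7277.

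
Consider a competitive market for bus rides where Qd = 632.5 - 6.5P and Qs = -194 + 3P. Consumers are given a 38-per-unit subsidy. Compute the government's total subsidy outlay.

Pre-subsidy: 632.5 - 6.5P = -194 + 3P gives P* = 87, Q* = 67.
With the rebate, buyers effectively pay Pb = Ps − 38, where Ps is the price sellers receive.
Demand in terms of Ps becomes Qd = 632.5 − 6.5(Ps − 38) = 879.5 - 6.5Ps. Setting this equal to supply: 879.5 - 6.5Ps = -194 + 3Ps, so Ps = 113.
Buyers pay Pb = 113 − 38 = 75; Q' = -194 + 3·113 = 145.
Government outlay = subsidy × quantity = 38 × 145 = 5510.

Government cost = 5510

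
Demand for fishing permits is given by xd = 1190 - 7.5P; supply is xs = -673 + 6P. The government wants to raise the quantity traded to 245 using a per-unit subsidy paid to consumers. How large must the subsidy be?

Required subsidy s = 27 per unit

At x = 245, invert demand for the buyer price: Pb = (1190 − 245)/7.5 = 126; invert supply for the seller price: Ps = (245 − (-673))/6 = 153.
The subsidy must fill the gap: s = Ps − Pb = 153 − 126 = 27.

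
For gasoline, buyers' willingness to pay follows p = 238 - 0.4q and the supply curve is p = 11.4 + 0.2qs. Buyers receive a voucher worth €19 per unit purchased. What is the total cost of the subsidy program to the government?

Government cost = 23332/3

Pre-subsidy: 238 - 0.4q = 11.4 + 0.2q gives q* = 1133/3 and p* = 1304/15.
With the rebate, buyers effectively pay pb = ps − 19, where ps is the price sellers receive.
On the curves, pb = 238 - 0.4q and ps = 11.4 + 0.2q; the wedge ps − pb = 19 gives 11.4 + 0.2q − (238 - 0.4q) = 19, so q' = 1228/3.
Then pb = 238 − 0.4·(1228/3) = 1114/15 and ps = 11.4 + 0.2·(1228/3) = 1399/15.
Government outlay = subsidy × quantity = 19 × 1228/3 = 23332/3.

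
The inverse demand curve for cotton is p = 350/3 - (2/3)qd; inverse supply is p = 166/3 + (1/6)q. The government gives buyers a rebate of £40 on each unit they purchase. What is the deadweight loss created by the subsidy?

Pre-subsidy: 350/3 - (2/3)q = 166/3 + (1/6)q gives q* = 73.6 and p* = 67.6.
With the rebate, buyers effectively pay pb = ps − 40, where ps is the price sellers receive.
On the curves, pb = 350/3 - (2/3)q and ps = 166/3 + (1/6)q; the wedge ps − pb = 40 gives 166/3 + (1/6)q − (350/3 - (2/3)q) = 40, so q' = 121.6.
Then pb = 350/3 − (2/3)·121.6 = 35.6 and ps = 166/3 + (1/6)·121.6 = 75.6.
The subsidy expands output by 121.6 − 73.6 = 48 past the efficient level; on those units the gap between marginal cost and willingness to pay runs from 0 up to 40.
DWL = ½ × 40 × 48 = 960.

Deadweight loss = £960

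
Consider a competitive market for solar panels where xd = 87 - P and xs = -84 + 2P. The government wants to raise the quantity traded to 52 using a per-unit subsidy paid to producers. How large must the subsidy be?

Required subsidy s = 33 per unit

At x = 52, invert demand for the buyer price: Pb = (87 − 52)/1 = 35; invert supply for the seller price: Ps = (52 − (-84))/2 = 68.
The subsidy must fill the gap: s = Ps − Pb = 68 − 35 = 33.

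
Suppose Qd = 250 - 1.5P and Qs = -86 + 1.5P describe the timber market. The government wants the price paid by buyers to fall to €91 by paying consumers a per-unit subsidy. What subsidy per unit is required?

At a buyer price of 91, quantity demanded is 250 − 1.5·91 = 113.5.
Sellers supply 113.5 only when they receive Ps with -86 + 1.5·Ps = 113.5, i.e. Ps = 133.
s = Ps − Pb = 133 − 91 = 42.

Required subsidy s = €42 per unit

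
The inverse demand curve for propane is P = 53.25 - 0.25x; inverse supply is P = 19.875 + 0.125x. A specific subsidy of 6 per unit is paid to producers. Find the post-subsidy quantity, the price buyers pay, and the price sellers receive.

Pre-subsidy: 53.25 - 0.25x = 19.875 + 0.125x gives x* = 89 and P* = 31.
With the subsidy, sellers receive Ps = Pb + 6 for each unit, where Pb is the price buyers pay.
On the curves, Pb = 53.25 - 0.25x and Ps = 19.875 + 0.125x; the wedge Ps − Pb = 6 gives 19.875 + 0.125x − (53.25 - 0.25x) = 6, so x' = 105.
Then Pb = 53.25 − 0.25·105 = 27 and Ps = 19.875 + 0.125·105 = 33.

x' = 105; buyers pay 27; sellers receive 33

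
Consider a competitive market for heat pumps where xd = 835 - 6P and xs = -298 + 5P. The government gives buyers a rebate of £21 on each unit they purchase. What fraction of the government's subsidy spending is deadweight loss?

Pre-subsidy: 835 - 6P = -298 + 5P gives P* = 103, x* = 217.
With the rebate, buyers effectively pay Pb = Ps − 21, where Ps is the price sellers receive.
Demand in terms of Ps becomes xd = 835 − 6(Ps − 21) = 961 - 6Ps. Setting this equal to supply: 961 - 6Ps = -298 + 5Ps, so Ps = 1259/11.
Buyers pay Pb = 1259/11 − 21 = 1028/11; x' = -298 + 5·(1259/11) = 3017/11.
ΔCS = ½(217 + 3017/11)(103 − 1028/11) = 283710/121; ΔPS = ½(217 + 3017/11)(1259/11 − 103) = 340452/121.
Government spending = 21 × 3017/11 = 63357/11.
DWL = ½ × 21 × (3017/11 − 217) = 6615/11; fraction = (6615/11) / (63357/11) = 45/431.

DWL / government spending = 45/431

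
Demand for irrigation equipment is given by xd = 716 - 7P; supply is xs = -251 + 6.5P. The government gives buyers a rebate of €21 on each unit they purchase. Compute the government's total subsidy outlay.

Government cost = 53935/9

Pre-subsidy: 716 - 7P = -251 + 6.5P gives P* = 1934/27, x* = 5794/27.
With the rebate, buyers effectively pay Pb = Ps − 21, where Ps is the price sellers receive.
Demand in terms of Ps becomes xd = 716 − 7(Ps − 21) = 863 - 7Ps. Setting this equal to supply: 863 - 7Ps = -251 + 6.5Ps, so Ps = 2228/27.
Buyers pay Pb = 2228/27 − 21 = 1661/27; x' = -251 + 6.5·(2228/27) = 7705/27.
Government outlay = subsidy × quantity = 21 × 7705/27 = 53935/9.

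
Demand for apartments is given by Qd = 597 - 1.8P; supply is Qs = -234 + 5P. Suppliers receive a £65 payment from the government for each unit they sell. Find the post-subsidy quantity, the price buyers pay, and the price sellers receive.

Pre-subsidy: 597 - 1.8P = -234 + 5P gives P* = 4155/34, Q* = 12819/34.
With the subsidy, sellers receive Ps = Pb + 65 for each unit, where Pb is the price buyers pay.
Supply in terms of Pb becomes Qs = -234 + 5(Pb + 65) = 91 + 5Pb. Setting this equal to demand: 597 - 1.8Pb = 91 + 5Pb, so Pb = 1265/17.
Sellers receive Ps = 1265/17 + 65 = 2370/17; Q' = 597 − 1.8·(1265/17) = 7872/17.

Q' = 7872/17; buyers pay 1265/17; sellers receive 2370/17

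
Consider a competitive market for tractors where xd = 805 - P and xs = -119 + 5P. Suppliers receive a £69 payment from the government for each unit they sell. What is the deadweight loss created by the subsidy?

Deadweight loss = £1983.75

Pre-subsidy: 805 - P = -119 + 5P gives P* = 154, x* = 651.
With the subsidy, sellers receive Ps = Pb + 69 for each unit, where Pb is the price buyers pay.
Supply in terms of Pb becomes xs = -119 + 5(Pb + 69) = 226 + 5Pb. Setting this equal to demand: 805 - Pb = 226 + 5Pb, so Pb = 96.5.
Sellers receive Ps = 96.5 + 69 = 165.5; x' = 805 − 1·96.5 = 708.5.
The subsidy expands output by 708.5 − 651 = 57.5 past the efficient level; on those units the gap between marginal cost and willingness to pay runs from 0 up to 69.
DWL = ½ × 69 × 57.5 = 1983.75.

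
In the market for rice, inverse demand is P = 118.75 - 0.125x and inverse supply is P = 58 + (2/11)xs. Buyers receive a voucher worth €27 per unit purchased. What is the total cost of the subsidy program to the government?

Pre-subsidy: 118.75 - 0.125x = 58 + (2/11)x gives x* = 198 and P* = 94.
With the rebate, buyers effectively pay Pb = Ps − 27, where Ps is the price sellers receive.
On the curves, Pb = 118.75 - 0.125x and Ps = 58 + (2/11)x; the wedge Ps − Pb = 27 gives 58 + (2/11)x − (118.75 - 0.125x) = 27, so x' = 286.
Then Pb = 118.75 − 0.125·286 = 83 and Ps = 58 + (2/11)·286 = 110.
Government outlay = subsidy × quantity = 27 × 286 = 7722.

Government cost = €7722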